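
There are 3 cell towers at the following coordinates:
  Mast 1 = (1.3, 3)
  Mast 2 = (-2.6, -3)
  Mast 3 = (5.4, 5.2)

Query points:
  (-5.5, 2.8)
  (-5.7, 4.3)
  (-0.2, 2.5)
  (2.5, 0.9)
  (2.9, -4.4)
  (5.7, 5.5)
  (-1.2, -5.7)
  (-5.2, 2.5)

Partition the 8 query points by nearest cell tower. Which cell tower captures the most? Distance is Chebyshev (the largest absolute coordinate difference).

(-5.5, 2.8) — d to each: Mast 1:6.8, Mast 2:5.8, Mast 3:10.9 → nearest is Mast 2
(-5.7, 4.3) — d to each: Mast 1:7, Mast 2:7.3, Mast 3:11.1 → nearest is Mast 1
(-0.2, 2.5) — d to each: Mast 1:1.5, Mast 2:5.5, Mast 3:5.6 → nearest is Mast 1
(2.5, 0.9) — d to each: Mast 1:2.1, Mast 2:5.1, Mast 3:4.3 → nearest is Mast 1
(2.9, -4.4) — d to each: Mast 1:7.4, Mast 2:5.5, Mast 3:9.6 → nearest is Mast 2
(5.7, 5.5) — d to each: Mast 1:4.4, Mast 2:8.5, Mast 3:0.3 → nearest is Mast 3
(-1.2, -5.7) — d to each: Mast 1:8.7, Mast 2:2.7, Mast 3:10.9 → nearest is Mast 2
(-5.2, 2.5) — d to each: Mast 1:6.5, Mast 2:5.5, Mast 3:10.6 → nearest is Mast 2
Tally — Mast 1:3, Mast 2:4, Mast 3:1. Mast 2 captures the most (4).

Mast 2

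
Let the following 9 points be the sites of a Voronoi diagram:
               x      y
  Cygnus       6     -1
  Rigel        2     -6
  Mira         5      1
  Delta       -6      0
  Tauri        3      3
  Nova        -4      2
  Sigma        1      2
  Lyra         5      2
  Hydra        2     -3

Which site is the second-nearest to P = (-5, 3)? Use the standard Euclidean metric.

Since √ is increasing, it suffices to compare squared distances:
d²(P, Cygnus) = (-5−6)² + (3−(-1))² = 121 + 16 = 137
d²(P, Rigel) = (-5−2)² + (3−(-6))² = 49 + 81 = 130
d²(P, Mira) = (-5−5)² + (3−1)² = 100 + 4 = 104
d²(P, Delta) = (-5−(-6))² + (3−0)² = 1 + 9 = 10
d²(P, Tauri) = (-5−3)² + (3−3)² = 64 + 0 = 64
d²(P, Nova) = (-5−(-4))² + (3−2)² = 1 + 1 = 2
d²(P, Sigma) = (-5−1)² + (3−2)² = 36 + 1 = 37
d²(P, Lyra) = (-5−5)² + (3−2)² = 100 + 1 = 101
d²(P, Hydra) = (-5−2)² + (3−(-3))² = 49 + 36 = 85
Sorted ascending: Nova, Delta, Sigma, … — the second-nearest is Delta.

Delta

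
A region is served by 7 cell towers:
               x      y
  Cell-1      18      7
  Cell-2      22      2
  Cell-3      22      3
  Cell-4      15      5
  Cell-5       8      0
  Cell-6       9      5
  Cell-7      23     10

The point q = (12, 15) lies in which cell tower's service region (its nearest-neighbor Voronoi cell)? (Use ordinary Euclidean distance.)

Squared Euclidean distances:
d²(q, Cell-1) = (12−18)² + (15−7)² = 36 + 64 = 100
d²(q, Cell-2) = (12−22)² + (15−2)² = 100 + 169 = 269
d²(q, Cell-3) = (12−22)² + (15−3)² = 100 + 144 = 244
d²(q, Cell-4) = (12−15)² + (15−5)² = 9 + 100 = 109
d²(q, Cell-5) = (12−8)² + (15−0)² = 16 + 225 = 241
d²(q, Cell-6) = (12−9)² + (15−5)² = 9 + 100 = 109
d²(q, Cell-7) = (12−23)² + (15−10)² = 121 + 25 = 146
Cell-1 is nearest.

Cell-1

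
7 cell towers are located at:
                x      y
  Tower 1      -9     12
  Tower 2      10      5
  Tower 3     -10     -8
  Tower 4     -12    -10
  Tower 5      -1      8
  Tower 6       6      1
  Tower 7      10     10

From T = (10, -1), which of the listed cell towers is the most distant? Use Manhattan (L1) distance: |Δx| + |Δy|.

Tower 1

d(T, Tower 1) = |10−(-9)| + |-1−12| = 19 + 13 = 32
d(T, Tower 2) = |10−10| + |-1−5| = 0 + 6 = 6
d(T, Tower 3) = |10−(-10)| + |-1−(-8)| = 20 + 7 = 27
d(T, Tower 4) = |10−(-12)| + |-1−(-10)| = 22 + 9 = 31
d(T, Tower 5) = |10−(-1)| + |-1−8| = 11 + 9 = 20
d(T, Tower 6) = |10−6| + |-1−1| = 4 + 2 = 6
d(T, Tower 7) = |10−10| + |-1−10| = 0 + 11 = 11
The largest is to Tower 1.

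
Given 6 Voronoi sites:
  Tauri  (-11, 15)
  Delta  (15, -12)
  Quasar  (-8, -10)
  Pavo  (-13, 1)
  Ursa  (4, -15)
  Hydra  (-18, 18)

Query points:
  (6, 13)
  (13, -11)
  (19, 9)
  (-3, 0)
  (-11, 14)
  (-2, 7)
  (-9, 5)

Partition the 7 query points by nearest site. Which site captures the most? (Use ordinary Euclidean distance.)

(6, 13) — d² to each: Tauri:293, Delta:706, Quasar:725, Pavo:505, Ursa:788, Hydra:601 → nearest is Tauri
(13, -11) — d² to each: Tauri:1252, Delta:5, Quasar:442, Pavo:820, Ursa:97, Hydra:1802 → nearest is Delta
(19, 9) — d² to each: Tauri:936, Delta:457, Quasar:1090, Pavo:1088, Ursa:801, Hydra:1450 → nearest is Delta
(-3, 0) — d² to each: Tauri:289, Delta:468, Quasar:125, Pavo:101, Ursa:274, Hydra:549 → nearest is Pavo
(-11, 14) — d² to each: Tauri:1, Delta:1352, Quasar:585, Pavo:173, Ursa:1066, Hydra:65 → nearest is Tauri
(-2, 7) — d² to each: Tauri:145, Delta:650, Quasar:325, Pavo:157, Ursa:520, Hydra:377 → nearest is Tauri
(-9, 5) — d² to each: Tauri:104, Delta:865, Quasar:226, Pavo:32, Ursa:569, Hydra:250 → nearest is Pavo
Tally — Tauri:3, Delta:2, Pavo:2. Tauri captures the most (3).

Tauri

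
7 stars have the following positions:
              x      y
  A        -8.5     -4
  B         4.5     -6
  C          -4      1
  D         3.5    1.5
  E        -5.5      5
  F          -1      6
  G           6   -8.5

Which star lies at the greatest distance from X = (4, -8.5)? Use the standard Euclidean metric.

Squared Euclidean distances:
|XA|² = 156.25 + 20.25 = 176.5
|XB|² = 0.25 + 6.25 = 6.5
|XC|² = 64 + 90.25 = 154.25
|XD|² = 0.25 + 100 = 100.25
|XE|² = 90.25 + 182.25 = 272.5
|XF|² = 25 + 210.25 = 235.25
|XG|² = 4 + 0 = 4
The largest is to E.

E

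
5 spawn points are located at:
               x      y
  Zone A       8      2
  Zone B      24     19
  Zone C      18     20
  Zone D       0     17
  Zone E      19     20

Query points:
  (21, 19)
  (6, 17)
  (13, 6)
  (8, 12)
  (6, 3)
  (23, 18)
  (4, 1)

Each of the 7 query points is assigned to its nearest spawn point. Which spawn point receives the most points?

(21, 19) — d² to each: Zone A:458, Zone B:9, Zone C:10, Zone D:445, Zone E:5 → nearest is Zone E
(6, 17) — d² to each: Zone A:229, Zone B:328, Zone C:153, Zone D:36, Zone E:178 → nearest is Zone D
(13, 6) — d² to each: Zone A:41, Zone B:290, Zone C:221, Zone D:290, Zone E:232 → nearest is Zone A
(8, 12) — d² to each: Zone A:100, Zone B:305, Zone C:164, Zone D:89, Zone E:185 → nearest is Zone D
(6, 3) — d² to each: Zone A:5, Zone B:580, Zone C:433, Zone D:232, Zone E:458 → nearest is Zone A
(23, 18) — d² to each: Zone A:481, Zone B:2, Zone C:29, Zone D:530, Zone E:20 → nearest is Zone B
(4, 1) — d² to each: Zone A:17, Zone B:724, Zone C:557, Zone D:272, Zone E:586 → nearest is Zone A
Tally — Zone A:3, Zone B:1, Zone D:2, Zone E:1. Zone A captures the most (3).

Zone A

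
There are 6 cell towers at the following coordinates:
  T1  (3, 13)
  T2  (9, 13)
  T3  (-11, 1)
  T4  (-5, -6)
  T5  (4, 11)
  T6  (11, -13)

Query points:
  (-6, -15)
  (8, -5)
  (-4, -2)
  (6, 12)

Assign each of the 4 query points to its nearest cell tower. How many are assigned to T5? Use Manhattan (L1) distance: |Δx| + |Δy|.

(-6, -15) — d to each: T1:37, T2:43, T3:21, T4:10, T5:36, T6:19 → nearest is T4
(8, -5) — d to each: T1:23, T2:19, T3:25, T4:14, T5:20, T6:11 → nearest is T6
(-4, -2) — d to each: T1:22, T2:28, T3:10, T4:5, T5:21, T6:26 → nearest is T4
(6, 12) — d to each: T1:4, T2:4, T3:28, T4:29, T5:3, T6:30 → nearest is T5
1 of the 4 points has T5 as nearest.

1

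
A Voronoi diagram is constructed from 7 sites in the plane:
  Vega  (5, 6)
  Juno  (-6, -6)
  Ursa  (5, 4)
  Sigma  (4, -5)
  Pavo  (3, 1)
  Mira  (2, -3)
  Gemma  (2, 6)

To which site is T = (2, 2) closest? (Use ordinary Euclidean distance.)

Pavo

Squared Euclidean distances:
d²(T, Vega) = (2−5)² + (2−6)² = 9 + 16 = 25
d²(T, Juno) = (2−(-6))² + (2−(-6))² = 64 + 64 = 128
d²(T, Ursa) = (2−5)² + (2−4)² = 9 + 4 = 13
d²(T, Sigma) = (2−4)² + (2−(-5))² = 4 + 49 = 53
d²(T, Pavo) = (2−3)² + (2−1)² = 1 + 1 = 2
d²(T, Mira) = (2−2)² + (2−(-3))² = 0 + 25 = 25
d²(T, Gemma) = (2−2)² + (2−6)² = 0 + 16 = 16
Pavo is nearest.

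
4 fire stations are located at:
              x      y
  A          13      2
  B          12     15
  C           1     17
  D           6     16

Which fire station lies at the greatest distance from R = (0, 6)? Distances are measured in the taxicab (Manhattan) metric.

B

d(R,A) = |0−13| + |6−2| = 13 + 4 = 17
d(R,B) = |0−12| + |6−15| = 12 + 9 = 21
d(R,C) = |0−1| + |6−17| = 1 + 11 = 12
d(R,D) = |0−6| + |6−16| = 6 + 10 = 16
The largest is to B.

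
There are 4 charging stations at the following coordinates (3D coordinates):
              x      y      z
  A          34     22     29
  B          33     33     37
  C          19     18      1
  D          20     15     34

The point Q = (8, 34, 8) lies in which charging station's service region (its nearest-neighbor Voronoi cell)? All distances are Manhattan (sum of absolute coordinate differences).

d(Q,A) = |8−34| + |34−22| + |8−29| = 26 + 12 + 21 = 59
d(Q,B) = |8−33| + |34−33| + |8−37| = 25 + 1 + 29 = 55
d(Q,C) = |8−19| + |34−18| + |8−1| = 11 + 16 + 7 = 34
d(Q,D) = |8−20| + |34−15| + |8−34| = 12 + 19 + 26 = 57
The smallest is to C, so Q lies in the Voronoi region of C.

C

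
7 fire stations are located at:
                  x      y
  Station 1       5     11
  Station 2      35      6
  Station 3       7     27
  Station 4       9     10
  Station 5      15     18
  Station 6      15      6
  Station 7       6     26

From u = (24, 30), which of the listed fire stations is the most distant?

Compare squared distances (the ordering matches that of the actual distances):
d²(u, Station 1) = (24−5)² + (30−11)² = 361 + 361 = 722
d²(u, Station 2) = (24−35)² + (30−6)² = 121 + 576 = 697
d²(u, Station 3) = (24−7)² + (30−27)² = 289 + 9 = 298
d²(u, Station 4) = (24−9)² + (30−10)² = 225 + 400 = 625
d²(u, Station 5) = (24−15)² + (30−18)² = 81 + 144 = 225
d²(u, Station 6) = (24−15)² + (30−6)² = 81 + 576 = 657
d²(u, Station 7) = (24−6)² + (30−26)² = 324 + 16 = 340
The largest is to Station 1.

Station 1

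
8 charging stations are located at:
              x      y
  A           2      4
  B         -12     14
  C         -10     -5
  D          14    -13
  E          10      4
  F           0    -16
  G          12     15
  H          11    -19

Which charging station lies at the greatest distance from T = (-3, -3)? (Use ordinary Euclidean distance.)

Compare squared distances (the ordering matches that of the actual distances):
|TA|² = (-3−2)² + (-3−4)² = 25 + 49 = 74
|TB|² = (-3−(-12))² + (-3−14)² = 81 + 289 = 370
|TC|² = (-3−(-10))² + (-3−(-5))² = 49 + 4 = 53
|TD|² = (-3−14)² + (-3−(-13))² = 289 + 100 = 389
|TE|² = (-3−10)² + (-3−4)² = 169 + 49 = 218
|TF|² = (-3−0)² + (-3−(-16))² = 9 + 169 = 178
|TG|² = (-3−12)² + (-3−15)² = 225 + 324 = 549
|TH|² = (-3−11)² + (-3−(-19))² = 196 + 256 = 452
The largest is to G.

G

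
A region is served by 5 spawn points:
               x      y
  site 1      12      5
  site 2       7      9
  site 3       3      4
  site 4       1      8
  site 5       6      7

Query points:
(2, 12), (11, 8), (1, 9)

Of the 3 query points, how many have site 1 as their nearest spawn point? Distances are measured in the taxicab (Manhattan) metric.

(2, 12) — d to each: site 1:17, site 2:8, site 3:9, site 4:5, site 5:9 → nearest is site 4
(11, 8) — d to each: site 1:4, site 2:5, site 3:12, site 4:10, site 5:6 → nearest is site 1
(1, 9) — d to each: site 1:15, site 2:6, site 3:7, site 4:1, site 5:7 → nearest is site 4
1 of the 3 points has site 1 as nearest.

1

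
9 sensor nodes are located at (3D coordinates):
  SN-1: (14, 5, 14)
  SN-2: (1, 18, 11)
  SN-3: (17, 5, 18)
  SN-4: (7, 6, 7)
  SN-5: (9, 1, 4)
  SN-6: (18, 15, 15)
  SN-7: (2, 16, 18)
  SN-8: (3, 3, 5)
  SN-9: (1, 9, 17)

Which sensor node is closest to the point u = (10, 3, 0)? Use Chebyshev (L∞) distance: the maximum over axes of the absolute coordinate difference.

d(u, SN-1) = max(4, 2, 14) = 14
d(u, SN-2) = max(9, 15, 11) = 15
d(u, SN-3) = max(7, 2, 18) = 18
d(u, SN-4) = max(3, 3, 7) = 7
d(u, SN-5) = max(1, 2, 4) = 4
d(u, SN-6) = max(8, 12, 15) = 15
d(u, SN-7) = max(8, 13, 18) = 18
d(u, SN-8) = max(7, 0, 5) = 7
d(u, SN-9) = max(9, 6, 17) = 17
Minimum is at SN-5.

SN-5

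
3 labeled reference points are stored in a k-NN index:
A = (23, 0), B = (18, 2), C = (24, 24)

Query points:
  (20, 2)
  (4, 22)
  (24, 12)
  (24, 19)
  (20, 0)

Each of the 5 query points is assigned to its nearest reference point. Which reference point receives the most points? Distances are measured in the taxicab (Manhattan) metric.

(20, 2) — d to each: A:5, B:2, C:26 → nearest is B
(4, 22) — d to each: A:41, B:34, C:22 → nearest is C
(24, 12) — d to each: A:13, B:16, C:12 → nearest is C
(24, 19) — d to each: A:20, B:23, C:5 → nearest is C
(20, 0) — d to each: A:3, B:4, C:28 → nearest is A
Tally — A:1, B:1, C:3. C captures the most (3).

C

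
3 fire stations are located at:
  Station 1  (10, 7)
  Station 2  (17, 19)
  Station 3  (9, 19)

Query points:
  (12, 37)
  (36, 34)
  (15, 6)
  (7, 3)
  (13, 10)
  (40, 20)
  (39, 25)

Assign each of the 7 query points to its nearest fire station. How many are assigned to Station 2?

(12, 37) — d² to each: Station 1:904, Station 2:349, Station 3:333 → nearest is Station 3
(36, 34) — d² to each: Station 1:1405, Station 2:586, Station 3:954 → nearest is Station 2
(15, 6) — d² to each: Station 1:26, Station 2:173, Station 3:205 → nearest is Station 1
(7, 3) — d² to each: Station 1:25, Station 2:356, Station 3:260 → nearest is Station 1
(13, 10) — d² to each: Station 1:18, Station 2:97, Station 3:97 → nearest is Station 1
(40, 20) — d² to each: Station 1:1069, Station 2:530, Station 3:962 → nearest is Station 2
(39, 25) — d² to each: Station 1:1165, Station 2:520, Station 3:936 → nearest is Station 2
3 of the 7 points have Station 2 as nearest.

3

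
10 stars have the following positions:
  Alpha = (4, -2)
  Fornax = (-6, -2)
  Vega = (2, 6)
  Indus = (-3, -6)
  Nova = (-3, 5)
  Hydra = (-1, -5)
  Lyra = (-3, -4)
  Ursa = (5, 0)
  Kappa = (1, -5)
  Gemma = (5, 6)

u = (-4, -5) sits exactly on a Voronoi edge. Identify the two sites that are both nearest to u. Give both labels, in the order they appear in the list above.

Indus and Lyra

Squared distances from u to each site:
d²(u, Alpha) = 64 + 9 = 73
d²(u, Fornax) = 4 + 9 = 13
d²(u, Vega) = 36 + 121 = 157
d²(u, Indus) = 1 + 1 = 2
d²(u, Nova) = 1 + 100 = 101
d²(u, Hydra) = 9 + 0 = 9
d²(u, Lyra) = 1 + 1 = 2
d²(u, Ursa) = 81 + 25 = 106
d²(u, Kappa) = 25 + 0 = 25
d²(u, Gemma) = 81 + 121 = 202
u is equidistant from Indus and Lyra (both at squared distance 2), and every other site is strictly farther — so u lies on the Indus–Lyra Voronoi edge.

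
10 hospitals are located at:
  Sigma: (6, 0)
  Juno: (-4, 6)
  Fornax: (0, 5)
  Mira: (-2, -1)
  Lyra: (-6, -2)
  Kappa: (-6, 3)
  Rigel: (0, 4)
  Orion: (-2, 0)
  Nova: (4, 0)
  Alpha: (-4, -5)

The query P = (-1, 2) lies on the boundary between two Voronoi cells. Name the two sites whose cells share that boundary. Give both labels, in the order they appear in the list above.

Rigel and Orion

Squared distances from P to each site:
d²(P, Sigma) = (-1−6)² + (2−0)² = 49 + 4 = 53
d²(P, Juno) = (-1−(-4))² + (2−6)² = 9 + 16 = 25
d²(P, Fornax) = (-1−0)² + (2−5)² = 1 + 9 = 10
d²(P, Mira) = (-1−(-2))² + (2−(-1))² = 1 + 9 = 10
d²(P, Lyra) = (-1−(-6))² + (2−(-2))² = 25 + 16 = 41
d²(P, Kappa) = (-1−(-6))² + (2−3)² = 25 + 1 = 26
d²(P, Rigel) = (-1−0)² + (2−4)² = 1 + 4 = 5
d²(P, Orion) = (-1−(-2))² + (2−0)² = 1 + 4 = 5
d²(P, Nova) = (-1−4)² + (2−0)² = 25 + 4 = 29
d²(P, Alpha) = (-1−(-4))² + (2−(-5))² = 9 + 49 = 58
P is equidistant from Rigel and Orion (both at squared distance 5), and every other site is strictly farther — so P lies on the Rigel–Orion Voronoi edge.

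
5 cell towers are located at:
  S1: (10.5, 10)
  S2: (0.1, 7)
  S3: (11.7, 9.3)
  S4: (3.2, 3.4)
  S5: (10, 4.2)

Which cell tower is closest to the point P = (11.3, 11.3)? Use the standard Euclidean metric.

Compare squared distances (the ordering matches that of the actual distances):
|PS1|² = (11.3−10.5)² + (11.3−10)² = 0.64 + 1.69 = 2.33
|PS2|² = (11.3−0.1)² + (11.3−7)² = 125.44 + 18.49 = 143.93
|PS3|² = (11.3−11.7)² + (11.3−9.3)² = 0.16 + 4 = 4.16
|PS4|² = (11.3−3.2)² + (11.3−3.4)² = 65.61 + 62.41 = 128.02
|PS5|² = (11.3−10)² + (11.3−4.2)² = 1.69 + 50.41 = 52.1
Minimum is at S1.

S1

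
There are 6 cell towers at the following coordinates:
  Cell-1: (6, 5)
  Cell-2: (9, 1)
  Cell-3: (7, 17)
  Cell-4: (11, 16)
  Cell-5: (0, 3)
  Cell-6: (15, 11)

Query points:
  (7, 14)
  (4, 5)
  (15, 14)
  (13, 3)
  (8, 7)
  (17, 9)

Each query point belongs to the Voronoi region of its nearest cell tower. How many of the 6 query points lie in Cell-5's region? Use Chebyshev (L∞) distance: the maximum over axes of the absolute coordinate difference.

0

(7, 14) — d to each: Cell-1:9, Cell-2:13, Cell-3:3, Cell-4:4, Cell-5:11, Cell-6:8 → nearest is Cell-3
(4, 5) — d to each: Cell-1:2, Cell-2:5, Cell-3:12, Cell-4:11, Cell-5:4, Cell-6:11 → nearest is Cell-1
(15, 14) — d to each: Cell-1:9, Cell-2:13, Cell-3:8, Cell-4:4, Cell-5:15, Cell-6:3 → nearest is Cell-6
(13, 3) — d to each: Cell-1:7, Cell-2:4, Cell-3:14, Cell-4:13, Cell-5:13, Cell-6:8 → nearest is Cell-2
(8, 7) — d to each: Cell-1:2, Cell-2:6, Cell-3:10, Cell-4:9, Cell-5:8, Cell-6:7 → nearest is Cell-1
(17, 9) — d to each: Cell-1:11, Cell-2:8, Cell-3:10, Cell-4:7, Cell-5:17, Cell-6:2 → nearest is Cell-6
0 of the 6 points have Cell-5 as nearest.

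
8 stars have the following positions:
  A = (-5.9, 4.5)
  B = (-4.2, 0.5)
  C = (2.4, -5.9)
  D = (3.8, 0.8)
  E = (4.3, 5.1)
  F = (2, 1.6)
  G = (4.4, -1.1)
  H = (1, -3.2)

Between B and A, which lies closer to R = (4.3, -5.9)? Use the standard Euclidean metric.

B

Compare squared distances:
|RB|² = (4.3−(-4.2))² + (-5.9−0.5)² = 72.25 + 40.96 = 113.21
|RA|² = (4.3−(-5.9))² + (-5.9−4.5)² = 104.04 + 108.16 = 212.2
113.21 < 212.2, so B is closer.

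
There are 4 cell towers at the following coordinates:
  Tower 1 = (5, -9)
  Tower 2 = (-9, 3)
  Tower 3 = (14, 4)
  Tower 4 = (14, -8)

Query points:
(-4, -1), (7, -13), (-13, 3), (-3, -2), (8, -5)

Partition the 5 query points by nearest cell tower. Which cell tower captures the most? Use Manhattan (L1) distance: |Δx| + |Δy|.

Tower 2

(-4, -1) — d to each: Tower 1:17, Tower 2:9, Tower 3:23, Tower 4:25 → nearest is Tower 2
(7, -13) — d to each: Tower 1:6, Tower 2:32, Tower 3:24, Tower 4:12 → nearest is Tower 1
(-13, 3) — d to each: Tower 1:30, Tower 2:4, Tower 3:28, Tower 4:38 → nearest is Tower 2
(-3, -2) — d to each: Tower 1:15, Tower 2:11, Tower 3:23, Tower 4:23 → nearest is Tower 2
(8, -5) — d to each: Tower 1:7, Tower 2:25, Tower 3:15, Tower 4:9 → nearest is Tower 1
Tally — Tower 1:2, Tower 2:3. Tower 2 captures the most (3).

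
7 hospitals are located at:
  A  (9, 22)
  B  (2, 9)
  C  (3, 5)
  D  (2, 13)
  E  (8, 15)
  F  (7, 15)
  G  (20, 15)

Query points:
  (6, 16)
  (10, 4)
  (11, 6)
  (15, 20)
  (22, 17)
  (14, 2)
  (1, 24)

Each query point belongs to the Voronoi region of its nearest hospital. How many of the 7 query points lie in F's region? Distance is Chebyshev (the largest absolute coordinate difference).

1

(6, 16) — d to each: A:6, B:7, C:11, D:4, E:2, F:1, G:14 → nearest is F
(10, 4) — d to each: A:18, B:8, C:7, D:9, E:11, F:11, G:11 → nearest is C
(11, 6) — d to each: A:16, B:9, C:8, D:9, E:9, F:9, G:9 → nearest is C
(15, 20) — d to each: A:6, B:13, C:15, D:13, E:7, F:8, G:5 → nearest is G
(22, 17) — d to each: A:13, B:20, C:19, D:20, E:14, F:15, G:2 → nearest is G
(14, 2) — d to each: A:20, B:12, C:11, D:12, E:13, F:13, G:13 → nearest is C
(1, 24) — d to each: A:8, B:15, C:19, D:11, E:9, F:9, G:19 → nearest is A
1 of the 7 points has F as nearest.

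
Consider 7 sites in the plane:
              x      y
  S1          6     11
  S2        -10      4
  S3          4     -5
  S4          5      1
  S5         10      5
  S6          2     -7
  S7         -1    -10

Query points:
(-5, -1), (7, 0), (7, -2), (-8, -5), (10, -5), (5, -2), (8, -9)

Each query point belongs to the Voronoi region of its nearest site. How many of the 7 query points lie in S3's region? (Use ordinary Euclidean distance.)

(-5, -1) — d² to each: S1:265, S2:50, S3:97, S4:104, S5:261, S6:85, S7:97 → nearest is S2
(7, 0) — d² to each: S1:122, S2:305, S3:34, S4:5, S5:34, S6:74, S7:164 → nearest is S4
(7, -2) — d² to each: S1:170, S2:325, S3:18, S4:13, S5:58, S6:50, S7:128 → nearest is S4
(-8, -5) — d² to each: S1:452, S2:85, S3:144, S4:205, S5:424, S6:104, S7:74 → nearest is S7
(10, -5) — d² to each: S1:272, S2:481, S3:36, S4:61, S5:100, S6:68, S7:146 → nearest is S3
(5, -2) — d² to each: S1:170, S2:261, S3:10, S4:9, S5:74, S6:34, S7:100 → nearest is S4
(8, -9) — d² to each: S1:404, S2:493, S3:32, S4:109, S5:200, S6:40, S7:82 → nearest is S3
2 of the 7 points have S3 as nearest.

2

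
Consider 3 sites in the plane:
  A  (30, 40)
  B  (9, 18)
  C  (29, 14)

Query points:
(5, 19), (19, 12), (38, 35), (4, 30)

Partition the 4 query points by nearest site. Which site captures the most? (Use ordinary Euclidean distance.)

B

(5, 19) — d² to each: A:1066, B:17, C:601 → nearest is B
(19, 12) — d² to each: A:905, B:136, C:104 → nearest is C
(38, 35) — d² to each: A:89, B:1130, C:522 → nearest is A
(4, 30) — d² to each: A:776, B:169, C:881 → nearest is B
Tally — A:1, B:2, C:1. B captures the most (2).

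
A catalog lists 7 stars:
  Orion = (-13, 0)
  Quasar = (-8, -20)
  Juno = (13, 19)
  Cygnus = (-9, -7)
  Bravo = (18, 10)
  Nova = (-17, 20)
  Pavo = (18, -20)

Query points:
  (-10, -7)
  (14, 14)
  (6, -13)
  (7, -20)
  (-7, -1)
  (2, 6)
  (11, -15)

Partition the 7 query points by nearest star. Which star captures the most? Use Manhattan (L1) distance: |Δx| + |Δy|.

(-10, -7) — d to each: Orion:10, Quasar:15, Juno:49, Cygnus:1, Bravo:45, Nova:34, Pavo:41 → nearest is Cygnus
(14, 14) — d to each: Orion:41, Quasar:56, Juno:6, Cygnus:44, Bravo:8, Nova:37, Pavo:38 → nearest is Juno
(6, -13) — d to each: Orion:32, Quasar:21, Juno:39, Cygnus:21, Bravo:35, Nova:56, Pavo:19 → nearest is Pavo
(7, -20) — d to each: Orion:40, Quasar:15, Juno:45, Cygnus:29, Bravo:41, Nova:64, Pavo:11 → nearest is Pavo
(-7, -1) — d to each: Orion:7, Quasar:20, Juno:40, Cygnus:8, Bravo:36, Nova:31, Pavo:44 → nearest is Orion
(2, 6) — d to each: Orion:21, Quasar:36, Juno:24, Cygnus:24, Bravo:20, Nova:33, Pavo:42 → nearest is Bravo
(11, -15) — d to each: Orion:39, Quasar:24, Juno:36, Cygnus:28, Bravo:32, Nova:63, Pavo:12 → nearest is Pavo
Tally — Orion:1, Juno:1, Cygnus:1, Bravo:1, Pavo:3. Pavo captures the most (3).

Pavo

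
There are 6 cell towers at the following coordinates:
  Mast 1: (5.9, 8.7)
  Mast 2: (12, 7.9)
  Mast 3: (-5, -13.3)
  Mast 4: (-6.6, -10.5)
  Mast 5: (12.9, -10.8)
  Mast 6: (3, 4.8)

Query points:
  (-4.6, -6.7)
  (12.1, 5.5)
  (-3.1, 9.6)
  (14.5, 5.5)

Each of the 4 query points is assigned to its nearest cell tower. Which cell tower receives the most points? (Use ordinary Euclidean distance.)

Mast 2

(-4.6, -6.7) — d² to each: Mast 1:347.41, Mast 2:488.72, Mast 3:43.72, Mast 4:18.44, Mast 5:323.06, Mast 6:190.01 → nearest is Mast 4
(12.1, 5.5) — d² to each: Mast 1:48.68, Mast 2:5.77, Mast 3:645.85, Mast 4:605.69, Mast 5:266.33, Mast 6:83.3 → nearest is Mast 2
(-3.1, 9.6) — d² to each: Mast 1:81.81, Mast 2:230.9, Mast 3:528.02, Mast 4:416.26, Mast 5:672.16, Mast 6:60.25 → nearest is Mast 6
(14.5, 5.5) — d² to each: Mast 1:84.2, Mast 2:12.01, Mast 3:733.69, Mast 4:701.21, Mast 5:268.25, Mast 6:132.74 → nearest is Mast 2
Tally — Mast 2:2, Mast 4:1, Mast 6:1. Mast 2 captures the most (2).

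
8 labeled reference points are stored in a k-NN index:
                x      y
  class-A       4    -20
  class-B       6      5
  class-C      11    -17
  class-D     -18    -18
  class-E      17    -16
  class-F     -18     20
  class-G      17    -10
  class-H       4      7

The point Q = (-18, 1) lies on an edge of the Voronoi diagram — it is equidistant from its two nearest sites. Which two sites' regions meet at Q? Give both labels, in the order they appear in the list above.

Squared distances from Q to each site:
d²(Q, class-A) = (-18−4)² + (1−(-20))² = 484 + 441 = 925
d²(Q, class-B) = (-18−6)² + (1−5)² = 576 + 16 = 592
d²(Q, class-C) = (-18−11)² + (1−(-17))² = 841 + 324 = 1165
d²(Q, class-D) = (-18−(-18))² + (1−(-18))² = 0 + 361 = 361
d²(Q, class-E) = (-18−17)² + (1−(-16))² = 1225 + 289 = 1514
d²(Q, class-F) = (-18−(-18))² + (1−20)² = 0 + 361 = 361
d²(Q, class-G) = (-18−17)² + (1−(-10))² = 1225 + 121 = 1346
d²(Q, class-H) = (-18−4)² + (1−7)² = 484 + 36 = 520
Q is equidistant from class-D and class-F (both at squared distance 361), and every other site is strictly farther — so Q lies on the class-D–class-F Voronoi edge.

class-D and class-F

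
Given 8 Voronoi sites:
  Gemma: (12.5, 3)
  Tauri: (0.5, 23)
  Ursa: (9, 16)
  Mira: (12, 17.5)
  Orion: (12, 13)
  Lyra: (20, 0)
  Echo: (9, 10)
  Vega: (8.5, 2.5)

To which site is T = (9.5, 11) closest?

Echo

Squared Euclidean distances:
d²(T, Gemma) = 9 + 64 = 73
d²(T, Tauri) = 81 + 144 = 225
d²(T, Ursa) = 0.25 + 25 = 25.25
d²(T, Mira) = 6.25 + 42.25 = 48.5
d²(T, Orion) = 6.25 + 4 = 10.25
d²(T, Lyra) = 110.25 + 121 = 231.25
d²(T, Echo) = 0.25 + 1 = 1.25
d²(T, Vega) = 1 + 72.25 = 73.25
Echo is nearest.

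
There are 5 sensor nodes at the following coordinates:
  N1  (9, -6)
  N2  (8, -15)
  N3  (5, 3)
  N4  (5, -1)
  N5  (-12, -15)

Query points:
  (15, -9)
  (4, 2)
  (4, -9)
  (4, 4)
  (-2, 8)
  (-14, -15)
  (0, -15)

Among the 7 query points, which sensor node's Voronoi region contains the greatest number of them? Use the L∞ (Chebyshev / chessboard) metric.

N3

(15, -9) — d to each: N1:6, N2:7, N3:12, N4:10, N5:27 → nearest is N1
(4, 2) — d to each: N1:8, N2:17, N3:1, N4:3, N5:17 → nearest is N3
(4, -9) — d to each: N1:5, N2:6, N3:12, N4:8, N5:16 → nearest is N1
(4, 4) — d to each: N1:10, N2:19, N3:1, N4:5, N5:19 → nearest is N3
(-2, 8) — d to each: N1:14, N2:23, N3:7, N4:9, N5:23 → nearest is N3
(-14, -15) — d to each: N1:23, N2:22, N3:19, N4:19, N5:2 → nearest is N5
(0, -15) — d to each: N1:9, N2:8, N3:18, N4:14, N5:12 → nearest is N2
Tally — N1:2, N2:1, N3:3, N5:1. N3 captures the most (3).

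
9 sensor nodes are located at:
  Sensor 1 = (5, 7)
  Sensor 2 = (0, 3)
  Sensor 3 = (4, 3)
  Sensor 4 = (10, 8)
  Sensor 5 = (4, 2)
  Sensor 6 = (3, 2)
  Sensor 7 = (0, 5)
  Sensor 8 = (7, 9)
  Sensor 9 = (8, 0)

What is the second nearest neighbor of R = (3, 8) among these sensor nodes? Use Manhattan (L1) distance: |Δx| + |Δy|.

d(R, Sensor 1) = 2 + 1 = 3
d(R, Sensor 2) = 3 + 5 = 8
d(R, Sensor 3) = 1 + 5 = 6
d(R, Sensor 4) = 7 + 0 = 7
d(R, Sensor 5) = 1 + 6 = 7
d(R, Sensor 6) = 0 + 6 = 6
d(R, Sensor 7) = 3 + 3 = 6
d(R, Sensor 8) = 4 + 1 = 5
d(R, Sensor 9) = 5 + 8 = 13
Sorted ascending: Sensor 1, Sensor 8, Sensor 3, … — the second-nearest is Sensor 8.

Sensor 8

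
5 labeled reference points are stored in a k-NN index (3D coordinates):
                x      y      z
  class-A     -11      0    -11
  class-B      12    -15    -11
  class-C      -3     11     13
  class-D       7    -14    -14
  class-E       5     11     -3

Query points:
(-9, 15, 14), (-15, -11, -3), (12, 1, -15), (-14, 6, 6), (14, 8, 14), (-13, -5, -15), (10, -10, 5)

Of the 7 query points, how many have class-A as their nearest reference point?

(-9, 15, 14) — d² to each: class-A:854, class-B:1966, class-C:53, class-D:1881, class-E:501 → nearest is class-C
(-15, -11, -3) — d² to each: class-A:201, class-B:809, class-C:884, class-D:614, class-E:884 → nearest is class-A
(12, 1, -15) — d² to each: class-A:546, class-B:272, class-C:1109, class-D:251, class-E:293 → nearest is class-D
(-14, 6, 6) — d² to each: class-A:334, class-B:1406, class-C:195, class-D:1241, class-E:467 → nearest is class-C
(14, 8, 14) — d² to each: class-A:1314, class-B:1158, class-C:299, class-D:1317, class-E:379 → nearest is class-C
(-13, -5, -15) — d² to each: class-A:45, class-B:741, class-C:1140, class-D:482, class-E:724 → nearest is class-A
(10, -10, 5) — d² to each: class-A:797, class-B:285, class-C:674, class-D:386, class-E:530 → nearest is class-B
2 of the 7 points have class-A as nearest.

2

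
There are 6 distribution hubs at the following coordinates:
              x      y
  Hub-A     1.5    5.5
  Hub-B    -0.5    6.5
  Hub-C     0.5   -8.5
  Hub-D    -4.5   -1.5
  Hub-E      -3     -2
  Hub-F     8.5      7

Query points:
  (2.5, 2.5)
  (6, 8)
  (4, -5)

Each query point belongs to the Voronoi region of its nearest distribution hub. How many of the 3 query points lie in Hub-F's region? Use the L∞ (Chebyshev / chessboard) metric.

(2.5, 2.5) — d to each: Hub-A:3, Hub-B:4, Hub-C:11, Hub-D:7, Hub-E:5.5, Hub-F:6 → nearest is Hub-A
(6, 8) — d to each: Hub-A:4.5, Hub-B:6.5, Hub-C:16.5, Hub-D:10.5, Hub-E:10, Hub-F:2.5 → nearest is Hub-F
(4, -5) — d to each: Hub-A:10.5, Hub-B:11.5, Hub-C:3.5, Hub-D:8.5, Hub-E:7, Hub-F:12 → nearest is Hub-C
1 of the 3 points has Hub-F as nearest.

1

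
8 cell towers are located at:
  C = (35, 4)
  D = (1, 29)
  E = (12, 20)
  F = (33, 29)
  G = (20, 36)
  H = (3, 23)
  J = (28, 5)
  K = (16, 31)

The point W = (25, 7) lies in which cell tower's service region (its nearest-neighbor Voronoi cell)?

J

Squared Euclidean distances:
|WC|² = (25−35)² + (7−4)² = 100 + 9 = 109
|WD|² = (25−1)² + (7−29)² = 576 + 484 = 1060
|WE|² = (25−12)² + (7−20)² = 169 + 169 = 338
|WF|² = (25−33)² + (7−29)² = 64 + 484 = 548
|WG|² = (25−20)² + (7−36)² = 25 + 841 = 866
|WH|² = (25−3)² + (7−23)² = 484 + 256 = 740
|WJ|² = (25−28)² + (7−5)² = 9 + 4 = 13
|WK|² = (25−16)² + (7−31)² = 81 + 576 = 657
The smallest is to J, so W lies in the Voronoi region of J.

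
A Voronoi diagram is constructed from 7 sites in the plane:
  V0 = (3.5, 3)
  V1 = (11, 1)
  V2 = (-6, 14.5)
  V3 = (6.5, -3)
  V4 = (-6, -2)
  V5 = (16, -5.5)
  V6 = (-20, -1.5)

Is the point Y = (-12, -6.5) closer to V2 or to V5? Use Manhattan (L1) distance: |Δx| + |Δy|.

d(Y,V2) = |-12−(-6)| + |-6.5−14.5| = 6 + 21 = 27
d(Y,V5) = |-12−16| + |-6.5−(-5.5)| = 28 + 1 = 29
27 < 29, so V2 is closer.

V2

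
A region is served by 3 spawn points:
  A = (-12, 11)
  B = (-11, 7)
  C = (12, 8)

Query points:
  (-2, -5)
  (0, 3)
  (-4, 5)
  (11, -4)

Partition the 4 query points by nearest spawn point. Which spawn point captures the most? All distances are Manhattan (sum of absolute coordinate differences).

(-2, -5) — d to each: A:26, B:21, C:27 → nearest is B
(0, 3) — d to each: A:20, B:15, C:17 → nearest is B
(-4, 5) — d to each: A:14, B:9, C:19 → nearest is B
(11, -4) — d to each: A:38, B:33, C:13 → nearest is C
Tally — B:3, C:1. B captures the most (3).

B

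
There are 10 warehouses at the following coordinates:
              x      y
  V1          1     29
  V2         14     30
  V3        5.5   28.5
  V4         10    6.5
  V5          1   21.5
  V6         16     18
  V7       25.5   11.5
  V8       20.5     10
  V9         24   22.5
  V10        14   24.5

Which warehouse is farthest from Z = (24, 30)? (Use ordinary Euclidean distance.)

Compare squared distances (the ordering matches that of the actual distances):
|ZV1|² = (24−1)² + (30−29)² = 529 + 1 = 530
|ZV2|² = (24−14)² + (30−30)² = 100 + 0 = 100
|ZV3|² = (24−5.5)² + (30−28.5)² = 342.25 + 2.25 = 344.5
|ZV4|² = (24−10)² + (30−6.5)² = 196 + 552.25 = 748.25
|ZV5|² = (24−1)² + (30−21.5)² = 529 + 72.25 = 601.25
|ZV6|² = (24−16)² + (30−18)² = 64 + 144 = 208
|ZV7|² = (24−25.5)² + (30−11.5)² = 2.25 + 342.25 = 344.5
|ZV8|² = (24−20.5)² + (30−10)² = 12.25 + 400 = 412.25
|ZV9|² = (24−24)² + (30−22.5)² = 0 + 56.25 = 56.25
d²(Z, V10) = (24−14)² + (30−24.5)² = 100 + 30.25 = 130.25
The largest is to V4.

V4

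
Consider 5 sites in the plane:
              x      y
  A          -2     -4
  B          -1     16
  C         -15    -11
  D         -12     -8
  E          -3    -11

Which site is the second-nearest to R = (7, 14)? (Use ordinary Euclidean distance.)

Compare squared distances (the ordering matches that of the actual distances):
|RA|² = (7−(-2))² + (14−(-4))² = 81 + 324 = 405
|RB|² = (7−(-1))² + (14−16)² = 64 + 4 = 68
|RC|² = (7−(-15))² + (14−(-11))² = 484 + 625 = 1109
|RD|² = (7−(-12))² + (14−(-8))² = 361 + 484 = 845
|RE|² = (7−(-3))² + (14−(-11))² = 100 + 625 = 725
Sorted ascending: B, A, E, … — the second-nearest is A.

A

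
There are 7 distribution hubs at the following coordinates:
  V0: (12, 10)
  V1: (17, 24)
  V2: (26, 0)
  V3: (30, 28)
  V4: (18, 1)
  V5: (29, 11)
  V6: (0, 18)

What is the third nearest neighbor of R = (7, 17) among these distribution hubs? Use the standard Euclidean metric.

V1

Squared Euclidean distances:
|RV0|² = (7−12)² + (17−10)² = 25 + 49 = 74
|RV1|² = (7−17)² + (17−24)² = 100 + 49 = 149
|RV2|² = (7−26)² + (17−0)² = 361 + 289 = 650
|RV3|² = (7−30)² + (17−28)² = 529 + 121 = 650
|RV4|² = (7−18)² + (17−1)² = 121 + 256 = 377
|RV5|² = (7−29)² + (17−11)² = 484 + 36 = 520
|RV6|² = (7−0)² + (17−18)² = 49 + 1 = 50
Sorted ascending: V6, V0, V1, V4, … — the third-nearest is V1.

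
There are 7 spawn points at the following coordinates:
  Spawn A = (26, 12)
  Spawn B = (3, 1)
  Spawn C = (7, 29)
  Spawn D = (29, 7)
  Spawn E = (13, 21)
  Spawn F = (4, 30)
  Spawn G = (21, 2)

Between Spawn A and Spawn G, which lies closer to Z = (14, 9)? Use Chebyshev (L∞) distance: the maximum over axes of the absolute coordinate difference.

Spawn G

d(Z, Spawn A) = max(12, 3) = 12
d(Z, Spawn G) = max(7, 7) = 7
12 > 7, so Spawn G is closer.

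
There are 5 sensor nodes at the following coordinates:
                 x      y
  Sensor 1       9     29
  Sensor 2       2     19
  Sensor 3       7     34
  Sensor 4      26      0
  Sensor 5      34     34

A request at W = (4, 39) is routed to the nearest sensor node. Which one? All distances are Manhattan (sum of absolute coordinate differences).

d(W, Sensor 1) = |4−9| + |39−29| = 5 + 10 = 15
d(W, Sensor 2) = |4−2| + |39−19| = 2 + 20 = 22
d(W, Sensor 3) = |4−7| + |39−34| = 3 + 5 = 8
d(W, Sensor 4) = |4−26| + |39−0| = 22 + 39 = 61
d(W, Sensor 5) = |4−34| + |39−34| = 30 + 5 = 35
Minimum is at Sensor 3.

Sensor 3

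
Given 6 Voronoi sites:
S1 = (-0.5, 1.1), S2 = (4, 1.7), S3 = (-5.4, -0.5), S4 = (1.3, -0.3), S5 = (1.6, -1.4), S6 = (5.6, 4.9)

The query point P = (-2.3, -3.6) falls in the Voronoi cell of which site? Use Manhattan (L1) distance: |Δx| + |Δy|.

S5

d(P,S1) = |-2.3−(-0.5)| + |-3.6−1.1| = 1.8 + 4.7 = 6.5
d(P,S2) = |-2.3−4| + |-3.6−1.7| = 6.3 + 5.3 = 11.6
d(P,S3) = |-2.3−(-5.4)| + |-3.6−(-0.5)| = 3.1 + 3.1 = 6.2
d(P,S4) = |-2.3−1.3| + |-3.6−(-0.3)| = 3.6 + 3.3 = 6.9
d(P,S5) = |-2.3−1.6| + |-3.6−(-1.4)| = 3.9 + 2.2 = 6.1
d(P,S6) = |-2.3−5.6| + |-3.6−4.9| = 7.9 + 8.5 = 16.4
S5 is nearest.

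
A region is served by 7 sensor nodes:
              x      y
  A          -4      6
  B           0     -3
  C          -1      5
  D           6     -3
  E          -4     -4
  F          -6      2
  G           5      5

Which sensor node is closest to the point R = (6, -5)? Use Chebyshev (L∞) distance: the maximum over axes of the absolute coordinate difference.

d(R,A) = max(10, 11) = 11
d(R,B) = max(6, 2) = 6
d(R,C) = max(7, 10) = 10
d(R,D) = max(0, 2) = 2
d(R,E) = max(10, 1) = 10
d(R,F) = max(12, 7) = 12
d(R,G) = max(1, 10) = 10
Minimum is at D.

D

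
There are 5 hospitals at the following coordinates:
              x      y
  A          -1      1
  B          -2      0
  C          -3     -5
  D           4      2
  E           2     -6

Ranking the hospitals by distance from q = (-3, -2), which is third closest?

Compare squared distances (the ordering matches that of the actual distances):
|qA|² = (-3−(-1))² + (-2−1)² = 4 + 9 = 13
|qB|² = (-3−(-2))² + (-2−0)² = 1 + 4 = 5
|qC|² = (-3−(-3))² + (-2−(-5))² = 0 + 9 = 9
|qD|² = (-3−4)² + (-2−2)² = 49 + 16 = 65
|qE|² = (-3−2)² + (-2−(-6))² = 25 + 16 = 41
Sorted ascending: B, C, A, E, … — the third-nearest is A.

A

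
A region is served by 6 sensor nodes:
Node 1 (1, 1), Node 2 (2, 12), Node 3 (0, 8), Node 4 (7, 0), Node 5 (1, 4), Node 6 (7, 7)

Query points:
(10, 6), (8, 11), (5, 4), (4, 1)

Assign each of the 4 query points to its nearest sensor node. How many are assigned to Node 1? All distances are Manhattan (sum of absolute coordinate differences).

1

(10, 6) — d to each: Node 1:14, Node 2:14, Node 3:12, Node 4:9, Node 5:11, Node 6:4 → nearest is Node 6
(8, 11) — d to each: Node 1:17, Node 2:7, Node 3:11, Node 4:12, Node 5:14, Node 6:5 → nearest is Node 6
(5, 4) — d to each: Node 1:7, Node 2:11, Node 3:9, Node 4:6, Node 5:4, Node 6:5 → nearest is Node 5
(4, 1) — d to each: Node 1:3, Node 2:13, Node 3:11, Node 4:4, Node 5:6, Node 6:9 → nearest is Node 1
1 of the 4 points has Node 1 as nearest.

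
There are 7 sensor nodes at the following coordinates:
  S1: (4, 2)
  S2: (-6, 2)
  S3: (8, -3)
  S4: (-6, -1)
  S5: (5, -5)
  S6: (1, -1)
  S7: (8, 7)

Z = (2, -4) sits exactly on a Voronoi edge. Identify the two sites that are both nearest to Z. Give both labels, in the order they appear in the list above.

Squared distances from Z to each site:
|ZS1|² = (2−4)² + (-4−2)² = 4 + 36 = 40
|ZS2|² = (2−(-6))² + (-4−2)² = 64 + 36 = 100
|ZS3|² = (2−8)² + (-4−(-3))² = 36 + 1 = 37
|ZS4|² = (2−(-6))² + (-4−(-1))² = 64 + 9 = 73
|ZS5|² = (2−5)² + (-4−(-5))² = 9 + 1 = 10
|ZS6|² = (2−1)² + (-4−(-1))² = 1 + 9 = 10
|ZS7|² = (2−8)² + (-4−7)² = 36 + 121 = 157
Z is equidistant from S5 and S6 (both at squared distance 10), and every other site is strictly farther — so Z lies on the S5–S6 Voronoi edge.

S5 and S6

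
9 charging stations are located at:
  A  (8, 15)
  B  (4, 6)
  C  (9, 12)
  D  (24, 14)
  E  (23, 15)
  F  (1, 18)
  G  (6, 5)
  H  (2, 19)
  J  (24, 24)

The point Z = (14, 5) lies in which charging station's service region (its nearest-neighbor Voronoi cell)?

G

Compare squared distances (the ordering matches that of the actual distances):
|ZA|² = (14−8)² + (5−15)² = 36 + 100 = 136
|ZB|² = (14−4)² + (5−6)² = 100 + 1 = 101
|ZC|² = (14−9)² + (5−12)² = 25 + 49 = 74
|ZD|² = (14−24)² + (5−14)² = 100 + 81 = 181
|ZE|² = (14−23)² + (5−15)² = 81 + 100 = 181
|ZF|² = (14−1)² + (5−18)² = 169 + 169 = 338
|ZG|² = (14−6)² + (5−5)² = 64 + 0 = 64
|ZH|² = (14−2)² + (5−19)² = 144 + 196 = 340
|ZJ|² = (14−24)² + (5−24)² = 100 + 361 = 461
G is nearest.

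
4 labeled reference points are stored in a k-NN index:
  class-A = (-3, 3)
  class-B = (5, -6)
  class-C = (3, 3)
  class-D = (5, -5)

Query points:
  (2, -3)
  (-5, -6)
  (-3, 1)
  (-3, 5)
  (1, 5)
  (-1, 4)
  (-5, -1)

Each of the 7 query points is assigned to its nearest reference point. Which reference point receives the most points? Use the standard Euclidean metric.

class-A

(2, -3) — d² to each: class-A:61, class-B:18, class-C:37, class-D:13 → nearest is class-D
(-5, -6) — d² to each: class-A:85, class-B:100, class-C:145, class-D:101 → nearest is class-A
(-3, 1) — d² to each: class-A:4, class-B:113, class-C:40, class-D:100 → nearest is class-A
(-3, 5) — d² to each: class-A:4, class-B:185, class-C:40, class-D:164 → nearest is class-A
(1, 5) — d² to each: class-A:20, class-B:137, class-C:8, class-D:116 → nearest is class-C
(-1, 4) — d² to each: class-A:5, class-B:136, class-C:17, class-D:117 → nearest is class-A
(-5, -1) — d² to each: class-A:20, class-B:125, class-C:80, class-D:116 → nearest is class-A
Tally — class-A:5, class-C:1, class-D:1. class-A captures the most (5).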